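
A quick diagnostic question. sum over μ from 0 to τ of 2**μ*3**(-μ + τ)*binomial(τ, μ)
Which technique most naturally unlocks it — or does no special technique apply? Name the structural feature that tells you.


Technique: the binomial theorem — terms weighting binomial(τ, μ) against matched powers of 2 and 3 reassemble into (2 + 3)^τ by the binomial theorem.


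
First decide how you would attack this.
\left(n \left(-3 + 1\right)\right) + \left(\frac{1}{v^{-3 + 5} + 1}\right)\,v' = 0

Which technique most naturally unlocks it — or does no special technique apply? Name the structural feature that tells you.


Best approach: separation of variables — all dependence on the two variables factors apart, the defining separable shape. The cross-partial test also passes here (vacuously, each side single-variable); the potential-function route would work, separation is simply more immediate.


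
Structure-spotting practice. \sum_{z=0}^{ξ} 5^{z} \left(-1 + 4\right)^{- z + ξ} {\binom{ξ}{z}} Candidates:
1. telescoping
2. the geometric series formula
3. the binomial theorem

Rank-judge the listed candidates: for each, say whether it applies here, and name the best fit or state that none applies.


Technique: the binomial theorem — binomial coefficients against complementary powers of 5 and (-1 + 4): recognize the binomial expansion and resum.
- telescoping: the summand is not presented as a shifted difference — a telescoping rewrite may exist, but the displayed structure does not offer one.
- the geometric series formula — the term-to-term ratio changes with the index, so the geometric formula cannot close it.
- the binomial theorem — yes, a natural case for it.


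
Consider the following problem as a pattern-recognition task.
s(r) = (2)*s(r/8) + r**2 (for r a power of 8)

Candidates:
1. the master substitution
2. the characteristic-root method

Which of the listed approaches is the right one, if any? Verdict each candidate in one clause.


Verdict: the master substitution — the argument shrinks by the factor 8, so measure the index on a logarithmic scale and the recursion becomes a shift.
- the master substitution: a fit — the right tool for this form.
- the characteristic-root method: a divided-index call is not the fixed-shift linear shape that characteristic roots solve.


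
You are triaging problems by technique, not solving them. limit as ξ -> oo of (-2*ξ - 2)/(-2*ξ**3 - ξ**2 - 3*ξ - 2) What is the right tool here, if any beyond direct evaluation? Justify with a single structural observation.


Technique: dominant-term comparison — as ξ grows, only the highest-degree terms matter — compare leading terms and read the limit off. Differentiating the expression as a single quotient would eventually settle it as well; matching dominant growth settles it immediately.


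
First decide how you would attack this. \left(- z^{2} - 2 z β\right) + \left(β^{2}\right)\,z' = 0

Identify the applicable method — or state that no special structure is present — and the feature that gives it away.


Best approach: the homogeneous substitution — the slope is degree-zero homogeneous: the ratio substitution v = z/β collapses it. A Bernoulli substitution is a fair alternative on this equation directly; the homogeneous reading takes it as given.


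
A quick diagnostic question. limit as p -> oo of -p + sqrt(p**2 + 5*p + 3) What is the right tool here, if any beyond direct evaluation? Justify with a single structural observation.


Diagnosis: conjugate multiplication — the ∞ − ∞ radical form is the exact trigger for the conjugate maneuver.


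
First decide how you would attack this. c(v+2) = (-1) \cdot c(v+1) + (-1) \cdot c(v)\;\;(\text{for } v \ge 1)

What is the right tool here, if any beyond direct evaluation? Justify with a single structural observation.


Verdict: the characteristic-root method — linear, homogeneous, constant coefficients: solutions of the form r^v exist — find the roots of the characteristic polynomial.


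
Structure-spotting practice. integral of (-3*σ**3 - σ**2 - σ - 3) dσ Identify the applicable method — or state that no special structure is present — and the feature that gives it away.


Best approach: no special technique — a term-by-term power-rule job in σ; no substitution or rearrangement earns its keep here.


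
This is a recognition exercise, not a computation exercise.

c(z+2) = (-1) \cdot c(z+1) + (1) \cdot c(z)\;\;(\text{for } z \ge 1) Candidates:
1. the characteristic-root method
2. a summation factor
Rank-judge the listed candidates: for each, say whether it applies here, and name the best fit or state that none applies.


Best approach: the characteristic-root method — the recurrence is linear and homogeneous with constant coefficients, so the ansatz r^z turns it into a polynomial equation for r.
- the characteristic-root method: a fit — the right tool for this form.
- a summation factor — a summation factor telescopes one-step recursions; this one carries higher-order memory.


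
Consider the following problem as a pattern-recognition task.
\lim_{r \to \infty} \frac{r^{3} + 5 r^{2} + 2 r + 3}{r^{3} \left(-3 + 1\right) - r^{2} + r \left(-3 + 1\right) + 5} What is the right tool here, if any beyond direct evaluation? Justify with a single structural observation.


Method: dominant-term comparison — divide through by the highest power of r; every lower-order term dies and the dominant terms decide the limit. Viewed as a single quotient this is an ∞/∞ form — an at-infinity application of l'Hôpital's rule would also resolve it; comparing leading growth reads the answer without differentiating.


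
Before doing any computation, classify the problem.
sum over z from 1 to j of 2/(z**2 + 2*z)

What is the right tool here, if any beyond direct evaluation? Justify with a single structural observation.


Method: telescoping — after splitting 2/(z**2 + 2*z) into partial fractions, the pieces are shifted copies of one function and cancel telescopically.


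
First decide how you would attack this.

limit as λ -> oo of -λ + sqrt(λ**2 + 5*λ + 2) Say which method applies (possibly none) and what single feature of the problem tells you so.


Diagnosis: conjugate multiplication — sqrt(λ**2 + 5*λ + 2) and λ both blow up, but their difference is tame once the conjugate rationalizes it.


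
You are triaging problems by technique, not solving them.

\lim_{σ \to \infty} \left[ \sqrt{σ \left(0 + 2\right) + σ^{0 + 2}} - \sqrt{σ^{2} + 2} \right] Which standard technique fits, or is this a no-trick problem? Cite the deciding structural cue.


Method: conjugate multiplication — this difference gives up after one conjugate multiplication — the radical structure cancels against its conjugate.


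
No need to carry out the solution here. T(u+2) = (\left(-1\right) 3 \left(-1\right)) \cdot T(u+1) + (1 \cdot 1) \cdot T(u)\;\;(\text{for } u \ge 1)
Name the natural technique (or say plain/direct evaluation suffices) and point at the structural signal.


Diagnosis: the characteristic-root method — this is the constant-coefficient homogeneous case — the whole solution in u reduces to a polynomial's roots.


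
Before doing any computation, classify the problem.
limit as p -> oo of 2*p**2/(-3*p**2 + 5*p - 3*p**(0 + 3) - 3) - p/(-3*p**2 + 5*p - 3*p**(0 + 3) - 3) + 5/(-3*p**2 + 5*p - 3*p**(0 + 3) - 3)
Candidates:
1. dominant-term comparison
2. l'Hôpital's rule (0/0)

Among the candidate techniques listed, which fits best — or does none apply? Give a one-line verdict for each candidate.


Diagnosis: dominant-term comparison — growth-rate triage: the leading powers of p decide the limit, everything else is noise.
- dominant-term comparison — a fit — the right tool for this form.
- l'Hôpital's rule (0/0) — viewed as a single quotient this runs to ∞/∞, not the 0/0 clash this candidate addresses; an at-infinity variant of the rule would resolve it, but comparing leading growth reads the answer without differentiating.


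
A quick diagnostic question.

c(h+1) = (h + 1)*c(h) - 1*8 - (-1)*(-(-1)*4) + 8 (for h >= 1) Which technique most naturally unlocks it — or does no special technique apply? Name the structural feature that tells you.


Method: a summation factor — first-order, linear, moving coefficient h + 1: the discrete analogue of an integrating factor handles it.


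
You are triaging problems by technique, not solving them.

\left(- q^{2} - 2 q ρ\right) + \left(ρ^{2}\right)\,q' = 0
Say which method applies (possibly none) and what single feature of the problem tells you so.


Diagnosis: the homogeneous substitution — the slope's numerator and denominator have matching total degree, so it depends only on q/ρ and the ratio substitution collapses it. A Bernoulli rewrite works here as the equation stands — the homogeneous substitution is the more immediate reading.


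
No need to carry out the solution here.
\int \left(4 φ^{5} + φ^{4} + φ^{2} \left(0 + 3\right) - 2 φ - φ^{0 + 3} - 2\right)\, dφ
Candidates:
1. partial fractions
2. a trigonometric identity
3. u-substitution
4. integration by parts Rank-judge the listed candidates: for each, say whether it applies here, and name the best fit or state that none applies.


Technique: no special technique — nothing composite, nothing rational, nothing trigonometric — each constant-multiple power of φ integrates by the power rule alone.
- partial fractions: there is no rational-function structure to decompose.
- a trigonometric identity: no sine or cosine appears, so there is nothing for a trigonometric identity to act on.
- u-substitution — no substitution does more than relabel what direct integration already handles.
- integration by parts: splitting off a factor buys nothing — the integrand integrates directly without parts.


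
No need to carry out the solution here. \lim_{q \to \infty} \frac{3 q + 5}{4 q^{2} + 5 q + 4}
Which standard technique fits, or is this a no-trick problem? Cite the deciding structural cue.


Diagnosis: dominant-term comparison — at large q only the top-degree terms survive; compare the leading terms and the limit falls out. Differentiating the expression as a single quotient would eventually settle it as well; matching dominant growth settles it immediately.


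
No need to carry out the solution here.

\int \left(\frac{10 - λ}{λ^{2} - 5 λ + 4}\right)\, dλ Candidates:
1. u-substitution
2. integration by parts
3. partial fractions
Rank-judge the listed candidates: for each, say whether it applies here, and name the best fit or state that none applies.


Technique: partial fractions — break λ^{2} - 5 λ + 4 into its roots and the integral splits into logarithm-sized bites.
- u-substitution — no subexpression of the integrand pairs with its own derivative as a factor — individual terms may offer their own substitutions, but any change of variable covering the whole integral would have to be constructed from outside the expression.
- integration by parts — there is no nonconstant-polynomial-times-kernel split with an exp, sine, cosine (degree-1 argument), or logarithm partner.
- partial fractions — a fit — the right tool for this form.


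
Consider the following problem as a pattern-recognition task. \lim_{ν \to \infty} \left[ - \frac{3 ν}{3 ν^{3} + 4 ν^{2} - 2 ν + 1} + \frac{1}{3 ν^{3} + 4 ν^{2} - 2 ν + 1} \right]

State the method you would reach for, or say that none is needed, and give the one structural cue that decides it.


Best approach: dominant-term comparison — divide by the highest power of ν present: lower-order terms vanish and the dominant ratio remains. l'Hôpital's at-infinity variant applies to the expression viewed as a single quotient; the leading-term comparison is the direct route.


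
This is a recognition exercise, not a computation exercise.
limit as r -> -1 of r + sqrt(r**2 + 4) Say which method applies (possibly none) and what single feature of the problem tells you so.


Technique: no special technique — the expression is continuous at the evaluation point — substitute directly; no indeterminate form appears.


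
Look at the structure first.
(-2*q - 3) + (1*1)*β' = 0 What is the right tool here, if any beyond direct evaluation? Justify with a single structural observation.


Best approach: no special technique — with β absent the equation is not coupled at all: direct integration in q.


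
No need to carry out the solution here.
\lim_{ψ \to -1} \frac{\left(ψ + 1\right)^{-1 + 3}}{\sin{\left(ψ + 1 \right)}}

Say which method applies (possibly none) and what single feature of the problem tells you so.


Diagnosis: l'Hôpital's rule (0/0) — both numerator and denominator vanish at -1: the genuine 0/0 indeterminate that l'Hôpital exists for. A local series expansion at the point resolves it as well; the rule is the packaged version of that step.


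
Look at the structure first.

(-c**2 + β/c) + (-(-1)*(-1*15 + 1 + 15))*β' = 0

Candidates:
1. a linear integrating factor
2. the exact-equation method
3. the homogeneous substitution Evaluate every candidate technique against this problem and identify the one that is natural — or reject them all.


Verdict: a linear integrating factor — the unknown enters only to the first power against a nonzero forcing term — the integrating-factor template applies directly.
- a linear integrating factor — applicable, and directly so.
- the exact-equation method — the mixed-partials test fails on this split — it is not an exact differential as presented.
- the homogeneous substitution — the slope changes under joint rescaling, failing the degree-zero test.


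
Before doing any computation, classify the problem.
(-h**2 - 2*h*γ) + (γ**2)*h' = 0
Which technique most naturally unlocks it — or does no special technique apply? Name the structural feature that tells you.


Method: the homogeneous substitution — the slope's numerator and denominator share total degree; set v = h/γ and the equation drops to separable form. A Bernoulli rewrite works here as the equation stands — the homogeneous substitution is the more immediate reading.


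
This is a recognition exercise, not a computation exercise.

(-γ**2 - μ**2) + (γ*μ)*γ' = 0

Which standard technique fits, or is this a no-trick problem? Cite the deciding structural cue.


Best approach: the homogeneous substitution — the slope's numerator and denominator have matching total degree, so it depends only on γ/μ and the ratio substitution collapses it. A Bernoulli rewrite works here as the equation stands — the homogeneous substitution is the more immediate reading.


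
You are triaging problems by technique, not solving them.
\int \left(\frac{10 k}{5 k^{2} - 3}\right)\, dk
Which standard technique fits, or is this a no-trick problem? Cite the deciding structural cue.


Best approach: u-substitution — the only nontrivial dependence routes through 5 k^{2} - 3, whose derivative supplies the leftover factor up to a constant multiple — u = 5 k^{2} - 3 flattens it.


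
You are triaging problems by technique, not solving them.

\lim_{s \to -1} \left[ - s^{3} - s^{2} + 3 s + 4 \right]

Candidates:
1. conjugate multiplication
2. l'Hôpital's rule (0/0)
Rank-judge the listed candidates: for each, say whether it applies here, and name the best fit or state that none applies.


Diagnosis: no special technique — the expression is continuous at -1 — substitute and evaluate; no indeterminate form appears.
- conjugate multiplication — there is no infinity-minus-infinity radical difference to rationalize.
- l'Hôpital's rule (0/0): evaluation at the point is determinate, so the rule has nothing to repair.


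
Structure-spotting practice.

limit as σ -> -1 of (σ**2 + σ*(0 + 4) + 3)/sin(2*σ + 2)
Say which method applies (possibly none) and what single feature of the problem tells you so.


Technique: l'Hôpital's rule (0/0) — the 0/0 form at -1 is the signature situation for l'Hôpital's rule. Expanding numerator and denominator to first order gives the same value — the rule automates exactly that.


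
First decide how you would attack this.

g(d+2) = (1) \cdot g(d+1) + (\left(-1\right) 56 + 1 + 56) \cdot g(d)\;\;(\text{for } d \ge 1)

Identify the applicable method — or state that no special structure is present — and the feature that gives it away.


Method: the characteristic-root method — shift-invariance with fixed coefficients calls for exponential trials; the characteristic polynomial finds every r^d.


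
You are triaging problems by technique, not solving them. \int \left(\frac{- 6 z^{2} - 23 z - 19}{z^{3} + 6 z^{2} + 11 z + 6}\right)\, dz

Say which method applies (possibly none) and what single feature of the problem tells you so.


Technique: partial fractions — z^{3} + 6 z^{2} + 11 z + 6 splits into linear pieces, so the quotient is a sum of simple fractions — decompose before integrating.


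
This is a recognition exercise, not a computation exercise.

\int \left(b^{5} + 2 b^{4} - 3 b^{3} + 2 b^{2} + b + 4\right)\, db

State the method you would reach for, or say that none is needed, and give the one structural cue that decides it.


Technique: no special technique — scan for structure and find none: constant multiples of powers of b, integrate directly.


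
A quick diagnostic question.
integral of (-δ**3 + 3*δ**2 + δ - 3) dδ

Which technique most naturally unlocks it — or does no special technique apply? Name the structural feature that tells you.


Best approach: no special technique — a term-by-term power-rule job in δ; no substitution or rearrangement earns its keep here.


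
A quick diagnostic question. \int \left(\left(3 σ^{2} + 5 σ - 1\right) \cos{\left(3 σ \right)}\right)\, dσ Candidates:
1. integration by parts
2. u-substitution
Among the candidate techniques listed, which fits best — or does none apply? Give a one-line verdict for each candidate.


Diagnosis: integration by parts — a polynomial 3 σ^{2} + 5 σ - 1 against the kernel \cos{\left(3 σ \right)} is the signature bounded-ladder case for integration by parts.
- integration by parts: yes, a natural case for it.
- u-substitution: no subexpression of the integrand pairs with its own derivative as a factor — individual terms may offer their own substitutions, but any change of variable covering the whole integral would have to be constructed from outside the expression.


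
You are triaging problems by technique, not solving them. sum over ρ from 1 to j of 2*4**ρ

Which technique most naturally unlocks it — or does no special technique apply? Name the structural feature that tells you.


Verdict: the geometric series formula — each summand is the previous one scaled by 4; that constant multiplier is itself the geometric structure.


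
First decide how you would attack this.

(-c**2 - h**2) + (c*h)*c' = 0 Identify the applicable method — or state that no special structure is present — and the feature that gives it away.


Diagnosis: the homogeneous substitution — solved for the derivative, the right side is unchanged under scaling h and c together — it depends only on the ratio c/h, so substitute a single ratio variable. A Bernoulli substitution is a fair alternative on this equation directly; the homogeneous reading takes it as given.


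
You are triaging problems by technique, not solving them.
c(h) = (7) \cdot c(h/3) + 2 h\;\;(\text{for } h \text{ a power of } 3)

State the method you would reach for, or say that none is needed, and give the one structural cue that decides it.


Best approach: the master substitution — treat m = log base 3 of h as the new clock: one recursion step advances m by one while h scales by 3.


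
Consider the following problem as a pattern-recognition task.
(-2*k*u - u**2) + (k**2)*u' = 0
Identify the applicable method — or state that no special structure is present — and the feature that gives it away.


Verdict: the homogeneous substitution — the slope's numerator and denominator share total degree; set v = u/k and the equation drops to separable form. A Bernoulli rewrite works here as the equation stands — the homogeneous substitution is the more immediate reading.


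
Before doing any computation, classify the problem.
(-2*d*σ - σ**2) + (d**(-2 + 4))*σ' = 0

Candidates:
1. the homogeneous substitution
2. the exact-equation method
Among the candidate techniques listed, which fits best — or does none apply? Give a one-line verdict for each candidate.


Diagnosis: the homogeneous substitution — the slope's numerator and denominator have matching total degree, so it depends only on σ/d and the ratio substitution collapses it. This doubles as a Bernoulli equation in the unknown as written; the homogeneous route needs no setup at all.
- the homogeneous substitution: yes — fits the structure here.
- the exact-equation method — the cross partial derivatives disagree, so no single potential exists.


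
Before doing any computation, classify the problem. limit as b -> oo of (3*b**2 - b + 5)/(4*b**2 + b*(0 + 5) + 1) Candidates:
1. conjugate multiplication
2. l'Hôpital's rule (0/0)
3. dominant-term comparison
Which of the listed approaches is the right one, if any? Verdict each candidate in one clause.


Technique: dominant-term comparison — divide by the highest power of b present: lower-order terms vanish and the dominant ratio remains.
- conjugate multiplication: no divergent radical difference is present for a conjugate pair to cancel.
- l'Hôpital's rule (0/0) — no 0/0 form appears: written as one quotient, top and bottom both grow without bound, and the ratio is decided by their leading terms.
- dominant-term comparison — applicable, and directly so.


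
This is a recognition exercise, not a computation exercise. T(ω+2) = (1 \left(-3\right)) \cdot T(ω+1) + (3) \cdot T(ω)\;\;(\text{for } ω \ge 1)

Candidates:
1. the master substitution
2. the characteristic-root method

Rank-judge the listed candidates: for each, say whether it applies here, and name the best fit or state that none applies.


Best approach: the characteristic-root method — this is the constant-coefficient homogeneous case — the whole solution in ω reduces to a polynomial's roots.
- the master substitution — no fixed divisor shrinks the index between calls.
- the characteristic-root method — yes — fits the structure here.


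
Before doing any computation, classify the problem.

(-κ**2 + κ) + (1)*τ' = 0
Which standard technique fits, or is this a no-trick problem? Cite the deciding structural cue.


Technique: no special technique — with τ absent the equation is not coupled at all: direct integration in κ.


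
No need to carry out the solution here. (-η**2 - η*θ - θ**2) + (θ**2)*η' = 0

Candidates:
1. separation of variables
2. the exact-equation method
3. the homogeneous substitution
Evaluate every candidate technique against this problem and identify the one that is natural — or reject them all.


Diagnosis: the homogeneous substitution — the slope's numerator and denominator share total degree; set v = η/θ and the equation drops to separable form.
- separation of variables — no algebra isolates the independent variable on one side and the unknown on the other.
- the exact-equation method: the mixed-partials test fails on this split — it is not an exact differential as presented.
- the homogeneous substitution — a fit — the right tool for this form.


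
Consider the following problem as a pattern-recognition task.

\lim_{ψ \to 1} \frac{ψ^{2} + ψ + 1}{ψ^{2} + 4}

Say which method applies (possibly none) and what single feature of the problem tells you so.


Verdict: no special technique — the expression is continuous at 1 — substitute and evaluate; no indeterminate form appears.


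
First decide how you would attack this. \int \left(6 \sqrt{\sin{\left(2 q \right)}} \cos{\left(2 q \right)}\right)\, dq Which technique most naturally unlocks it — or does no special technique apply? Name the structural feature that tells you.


Method: u-substitution — viewed as a product, the integrand is a composition evaluated at \sin{\left(2 q \right)} times (a constant multiple of) that inner expression's derivative, so u = \sin{\left(2 q \right)} makes it elementary.


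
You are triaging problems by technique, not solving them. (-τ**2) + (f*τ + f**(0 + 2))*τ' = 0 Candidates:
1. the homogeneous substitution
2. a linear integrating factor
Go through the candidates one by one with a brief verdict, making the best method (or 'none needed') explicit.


Method: the homogeneous substitution — the slope is degree-zero homogeneous: the ratio substitution v = τ/f collapses it. This can also be massaged into Bernoulli form (the roles of the variables may need exchanging); the homogeneous substitution avoids that setup.
- the homogeneous substitution — applicable, and directly so.
- a linear integrating factor: a nonlinear term in the unknown puts this outside the integrating-factor template.


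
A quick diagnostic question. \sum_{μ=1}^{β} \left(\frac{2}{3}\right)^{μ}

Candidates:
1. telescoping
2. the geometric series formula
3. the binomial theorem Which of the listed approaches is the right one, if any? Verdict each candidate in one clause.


Best approach: the geometric series formula — each term is \frac{2}{3} times the previous one, so the geometric-series formula applies directly.
- telescoping — in the displayed form, no term reappears at a neighboring index to cancel against.
- the geometric series formula — a fit — the right tool for this form.
- the binomial theorem: the terms do not reassemble into a binomial power.


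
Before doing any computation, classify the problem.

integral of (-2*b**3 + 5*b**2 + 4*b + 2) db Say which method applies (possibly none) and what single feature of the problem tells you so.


Diagnosis: no special technique — nothing composite, nothing rational, nothing trigonometric — each constant-multiple power of b integrates by the power rule alone.


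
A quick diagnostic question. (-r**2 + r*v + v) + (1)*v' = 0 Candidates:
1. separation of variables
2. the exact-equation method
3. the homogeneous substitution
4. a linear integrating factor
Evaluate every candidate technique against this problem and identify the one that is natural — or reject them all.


Technique: a linear integrating factor — the unknown enters only to the first power against a nonzero forcing term — the integrating-factor template applies directly.
- separation of variables — no division isolates the independent variable from the unknown.
- the exact-equation method — the mixed partial derivatives differ, so the left side is not a total differential.
- the homogeneous substitution: rescaling both variables together changes the slope, so no ratio substitution collapses it.
- a linear integrating factor: yes, a natural case for it.


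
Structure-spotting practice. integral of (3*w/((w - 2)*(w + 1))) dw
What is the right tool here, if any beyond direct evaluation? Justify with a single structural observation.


Technique: partial fractions — the bottom factors while the top stays lower-degree — split into simple fractions and integrate piece by piece.


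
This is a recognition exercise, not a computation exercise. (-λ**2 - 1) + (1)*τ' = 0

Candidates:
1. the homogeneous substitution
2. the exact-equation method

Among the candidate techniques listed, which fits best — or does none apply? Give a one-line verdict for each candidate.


Best approach: no special technique — with τ absent the equation is not coupled at all: direct integration in λ.
- the homogeneous substitution: the slope is not a function of the ratio of the variables alone.
- the exact-equation method: with the unknown absent from both coefficients, the cross-partial test holds emptily — nothing for the exact method to work on.


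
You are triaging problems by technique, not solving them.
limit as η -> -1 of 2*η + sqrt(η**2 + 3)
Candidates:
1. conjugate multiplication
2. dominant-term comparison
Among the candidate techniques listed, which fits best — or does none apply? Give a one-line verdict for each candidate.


Best approach: no special technique — the expression is continuous at -1 — substitute and evaluate; no indeterminate form appears.
- conjugate multiplication — no divergent radical difference is present for a conjugate pair to cancel.
- dominant-term comparison — no dominant power emerges to decide the limit by degree comparison.


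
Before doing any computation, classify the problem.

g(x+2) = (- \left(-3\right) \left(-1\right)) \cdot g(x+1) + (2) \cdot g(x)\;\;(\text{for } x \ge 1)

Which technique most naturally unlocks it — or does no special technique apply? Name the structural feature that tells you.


Diagnosis: the characteristic-root method — fixed numeric weights on consecutive terms and no forcing term added: the root method in its home territory.


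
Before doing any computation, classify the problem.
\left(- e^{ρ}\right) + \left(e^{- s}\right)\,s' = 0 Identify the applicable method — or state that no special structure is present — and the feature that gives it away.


Technique: separation of variables — solved for the derivative, the right side splits multiplicatively into a function of each variable alone — divide and integrate each side. The cross-partial test also passes here (vacuously, each side single-variable); the potential-function route would work, separation is simply more immediate.


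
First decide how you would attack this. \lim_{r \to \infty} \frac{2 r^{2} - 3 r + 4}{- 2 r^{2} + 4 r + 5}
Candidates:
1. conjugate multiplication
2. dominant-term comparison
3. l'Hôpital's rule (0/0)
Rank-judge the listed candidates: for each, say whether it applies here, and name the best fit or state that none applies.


Diagnosis: dominant-term comparison — at large r only the top-degree terms survive; compare the leading terms and the limit falls out.
- conjugate multiplication: no difference of divergent radicals appears, so rationalizing has nothing to cancel.
- dominant-term comparison: a fit — the right tool for this form.
- l'Hôpital's rule (0/0): no 0/0 form appears: written as one quotient, top and bottom both grow without bound, and the ratio is decided by their leading terms.


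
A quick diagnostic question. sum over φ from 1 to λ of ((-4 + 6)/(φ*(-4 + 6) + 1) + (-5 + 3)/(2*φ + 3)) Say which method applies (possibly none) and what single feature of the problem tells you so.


Technique: telescoping — each term adds (-4 + 6)/(φ*(-4 + 6) + 1) and subtracts the same expression advanced one index; that subtracted piece cancels against the next term's added copy — only the boundary terms survive.


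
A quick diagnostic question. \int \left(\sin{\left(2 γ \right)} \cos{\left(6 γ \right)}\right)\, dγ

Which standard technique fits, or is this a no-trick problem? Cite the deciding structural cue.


Technique: a trigonometric identity — \sin{\left(2 γ \right)} \cos{\left(6 γ \right)} is a beat pattern — rewrite the product as a sum of single-frequency waves before integrating.


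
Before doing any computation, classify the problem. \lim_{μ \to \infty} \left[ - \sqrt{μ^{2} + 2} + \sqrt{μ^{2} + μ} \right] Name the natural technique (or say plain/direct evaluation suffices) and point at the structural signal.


Technique: conjugate multiplication — infinity minus infinity with a radical in play — multiply by the conjugate so the divergences of \sqrt{μ^{2} + μ} and \sqrt{μ^{2} + 2} annihilate.


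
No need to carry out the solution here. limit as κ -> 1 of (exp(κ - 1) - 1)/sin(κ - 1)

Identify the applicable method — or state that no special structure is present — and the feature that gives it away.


Method: l'Hôpital's rule (0/0) — substituting 1 gives 0 over 0; differentiate top and bottom once and re-evaluate. Known elementary limits would finish this too — the rule just bypasses the case analysis.


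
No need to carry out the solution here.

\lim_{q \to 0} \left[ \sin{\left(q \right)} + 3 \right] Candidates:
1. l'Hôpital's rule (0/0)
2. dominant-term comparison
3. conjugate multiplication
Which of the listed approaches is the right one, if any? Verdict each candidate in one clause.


Method: no special technique — the expression is continuous at 0 — substitute and evaluate; no indeterminate form appears.
- l'Hôpital's rule (0/0) — evaluation at the point is determinate, so the rule has nothing to repair.
- dominant-term comparison — no ranking of term growth rates resolves the limit here.
- conjugate multiplication — there are no radicals in tension whose conjugate would simplify matters.


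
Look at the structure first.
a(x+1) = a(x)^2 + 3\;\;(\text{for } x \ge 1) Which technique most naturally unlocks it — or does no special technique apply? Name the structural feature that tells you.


Best approach: no special technique — each new value is a nonlinear function of earlier ones — scaling arguments and superposition both fail.


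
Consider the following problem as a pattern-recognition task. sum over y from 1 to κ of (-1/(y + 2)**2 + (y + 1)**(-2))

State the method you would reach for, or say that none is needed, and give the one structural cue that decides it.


Best approach: telescoping — spot the paired structure — each term adds (y + 1)**(-2) and subtracts its successor value, which the next term restores: the definition of a telescoping chain.


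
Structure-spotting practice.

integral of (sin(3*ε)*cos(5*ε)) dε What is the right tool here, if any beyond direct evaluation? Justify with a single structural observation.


Verdict: a trigonometric identity — the product sin(3*ε)*cos(5*ε) converts to a sum of single-frequency sinusoids via the product-to-sum identity.


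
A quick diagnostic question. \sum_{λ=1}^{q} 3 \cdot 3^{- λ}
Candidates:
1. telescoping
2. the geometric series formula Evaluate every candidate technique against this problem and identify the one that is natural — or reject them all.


Diagnosis: the geometric series formula — consecutive terms stand in a fixed index-free ratio — the geometric sum formula closes it.
- telescoping: as presented, consecutive terms share no shifted copy to cancel against — no rewrite is on display to change that.
- the geometric series formula — a fit — the right tool for this form.


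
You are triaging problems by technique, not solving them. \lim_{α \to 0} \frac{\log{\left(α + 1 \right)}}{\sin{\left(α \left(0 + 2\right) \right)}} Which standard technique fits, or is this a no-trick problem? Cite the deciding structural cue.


Best approach: l'Hôpital's rule (0/0) — the 0/0 form at 0 is the signature situation for l'Hôpital's rule. A first-order expansion at the point is an equally standard path; the rule packages it.


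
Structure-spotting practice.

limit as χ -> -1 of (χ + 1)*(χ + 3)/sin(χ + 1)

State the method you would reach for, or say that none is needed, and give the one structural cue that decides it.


Technique: l'Hôpital's rule (0/0) — substituting -1 gives 0 over 0; differentiate top and bottom once and re-evaluate. Known elementary limits would finish this too — the rule just bypasses the case analysis.


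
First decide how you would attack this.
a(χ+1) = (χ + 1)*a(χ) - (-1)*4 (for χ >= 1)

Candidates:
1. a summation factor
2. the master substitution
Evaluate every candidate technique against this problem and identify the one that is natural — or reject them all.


Diagnosis: a summation factor — one-term recursion with variable weight χ + 1 is solved by product normalization, not by root-finding.
- a summation factor: a fit — the right tool for this form.
- the master substitution: with no divided-index recursive call, reindexing by powers of a base buys nothing.


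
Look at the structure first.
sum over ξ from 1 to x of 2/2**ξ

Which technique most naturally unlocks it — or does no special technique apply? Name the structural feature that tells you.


Best approach: the geometric series formula — consecutive terms stand in a fixed index-free ratio — the geometric sum formula closes it.


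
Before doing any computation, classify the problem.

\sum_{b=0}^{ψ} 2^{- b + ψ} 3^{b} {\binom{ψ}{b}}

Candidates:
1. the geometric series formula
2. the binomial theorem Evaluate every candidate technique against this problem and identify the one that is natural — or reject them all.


Diagnosis: the binomial theorem — the summand is term b of a binomial expansion in 3 and 2; the whole sum is a single power.
- the geometric series formula: the ratio of consecutive terms depends on the index.
- the binomial theorem — a fit — the right tool for this form.


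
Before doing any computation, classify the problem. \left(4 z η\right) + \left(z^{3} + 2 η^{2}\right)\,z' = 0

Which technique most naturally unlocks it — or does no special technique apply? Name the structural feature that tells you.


Diagnosis: the exact-equation method — checking ∂/∂z of 4 z η against ∂/∂η of z^{3} + 2 η^{2}: they match — the equation is exact as it stands.


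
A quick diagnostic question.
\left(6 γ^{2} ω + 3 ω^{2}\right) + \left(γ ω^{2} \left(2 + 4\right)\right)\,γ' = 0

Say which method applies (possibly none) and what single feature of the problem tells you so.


Diagnosis: the exact-equation method — because the two cross partials coincide, the form is conservative as written — recover its potential in (ω, γ).


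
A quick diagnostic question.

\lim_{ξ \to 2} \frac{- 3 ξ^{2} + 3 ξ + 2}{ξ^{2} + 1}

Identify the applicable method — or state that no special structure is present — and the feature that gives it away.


Verdict: no special technique — nothing blocks direct substitution at 2: plug in and finish.


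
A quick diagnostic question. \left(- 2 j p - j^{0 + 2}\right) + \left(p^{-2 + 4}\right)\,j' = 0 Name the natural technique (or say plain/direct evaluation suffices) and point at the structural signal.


Method: the homogeneous substitution — the slope is degree-zero homogeneous: the ratio substitution v = j/p collapses it. A Bernoulli rewrite works here as the equation stands — the homogeneous substitution is the more immediate reading.


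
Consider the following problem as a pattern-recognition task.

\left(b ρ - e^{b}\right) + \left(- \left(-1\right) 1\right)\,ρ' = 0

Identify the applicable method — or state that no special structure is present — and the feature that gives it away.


Method: a linear integrating factor — first power of ρ, nonzero forcing: the integrating-factor recipe applies verbatim with p = b.


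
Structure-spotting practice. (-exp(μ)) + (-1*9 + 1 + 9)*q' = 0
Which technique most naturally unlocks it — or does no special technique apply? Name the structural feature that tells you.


Method: no special technique — with q absent the equation is not coupled at all: direct integration in μ.


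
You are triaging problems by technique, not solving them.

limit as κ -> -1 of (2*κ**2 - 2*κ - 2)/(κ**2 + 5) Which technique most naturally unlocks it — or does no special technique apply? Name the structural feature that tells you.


Method: no special technique — the expression is continuous at the evaluation point — substitute directly; no indeterminate form appears.


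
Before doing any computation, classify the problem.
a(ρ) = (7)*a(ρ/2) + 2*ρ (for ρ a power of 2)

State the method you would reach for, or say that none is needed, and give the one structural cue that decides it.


Verdict: the master substitution — recursion at ρ/2 is multiplicative in the index; logarithmic reindexing via ρ = 2^m linearizes it.
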